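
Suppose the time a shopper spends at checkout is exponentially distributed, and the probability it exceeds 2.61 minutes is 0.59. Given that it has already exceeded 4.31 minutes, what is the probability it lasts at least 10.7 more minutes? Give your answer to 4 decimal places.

0.1150

From e^(−λ·2.61) = 0.59, λ = −ln(0.59)/2.61 = 0.202158.
Memoryless: P(X > 4.31+10.7 | X > 4.31) = P(X > 10.7) = e^(−0.202158·10.7) ≈ 0.1150.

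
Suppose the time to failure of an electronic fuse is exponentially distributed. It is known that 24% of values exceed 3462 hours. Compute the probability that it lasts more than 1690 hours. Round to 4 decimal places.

0.4982

e^(−λ·3462) = 0.24 ⇒ λ = −ln(0.24)/3462 = 0.000412223.
P(X > 1690) = e^(−0.000412223·1690) = e^(−0.69666) ≈ 0.4982.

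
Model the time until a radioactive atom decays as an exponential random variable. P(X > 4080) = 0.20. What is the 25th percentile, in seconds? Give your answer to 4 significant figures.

729.3

e^(−λ·4080) = 0.20 ⇒ λ = −ln(0.20)/4080 = 0.00039447.
25th percentile: 1 − e^(−λt) = 0.25, t = −ln(0.75)/λ = 729.287 seconds.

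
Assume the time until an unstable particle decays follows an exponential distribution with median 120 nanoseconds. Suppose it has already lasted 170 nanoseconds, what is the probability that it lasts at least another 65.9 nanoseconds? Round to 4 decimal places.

0.6834

For an exponential, median = ln(2)/λ, so λ = ln 2 / 120 = 0.00577623 per nanosecond.
By the memoryless property, P(X > 170+65.9 | X > 170) = P(X > 65.9).
P(X > 65.9) = e^(−0.38065) ≈ 0.6834.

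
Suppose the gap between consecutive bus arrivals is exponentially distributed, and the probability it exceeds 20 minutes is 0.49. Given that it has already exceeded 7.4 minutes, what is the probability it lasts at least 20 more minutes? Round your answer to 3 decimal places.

From e^(−λ·20) = 0.49, λ = −ln(0.49)/20 = 0.0356675.
Memoryless: P(X > 7.4+20 | X > 7.4) = P(X > 20) = e^(−0.0356675·20) ≈ 0.490.

0.490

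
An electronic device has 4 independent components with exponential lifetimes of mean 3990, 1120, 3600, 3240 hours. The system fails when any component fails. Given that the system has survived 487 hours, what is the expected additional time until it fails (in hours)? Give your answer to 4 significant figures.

First-failure rate Σλ = 1/3990 + 1/1120 + 1/3600 + 1/3240 = 0.0017299.
By memorylessness the expected residual is 1/Σλ = 578.067 hours, regardless of the 487 already elapsed.

578.1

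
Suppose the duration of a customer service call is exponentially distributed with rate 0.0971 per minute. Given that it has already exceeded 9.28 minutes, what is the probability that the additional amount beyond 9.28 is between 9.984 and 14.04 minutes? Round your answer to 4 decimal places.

0.1235

Memoryless: the residual past 9.28 is again Exp(λ).
P(9.984 < residual < 14.04) = e^(−λ·9.984) − e^(−λ·14.04) = 0.37929 − 0.25582 ≈ 0.1235.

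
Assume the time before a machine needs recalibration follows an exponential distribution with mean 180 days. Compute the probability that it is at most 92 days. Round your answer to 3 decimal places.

0.400

The rate is λ = 1/180 = 0.00555556 per day.
P(X ≤ 92) = 1 − e^(−λ·92) = 1 − e^(−0.51111) ≈ 0.400.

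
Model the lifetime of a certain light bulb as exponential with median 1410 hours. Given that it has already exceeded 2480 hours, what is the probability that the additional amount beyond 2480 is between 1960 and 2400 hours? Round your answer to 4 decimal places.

0.0742

For an exponential, median = ln(2)/λ, so λ = ln 2 / 1410 = 0.000491594 per hour.
Memoryless: the residual past 2480 is again Exp(λ).
P(1960 < residual < 2400) = e^(−λ·1960) − e^(−λ·2400) = 0.38155 − 0.30733 ≈ 0.0742.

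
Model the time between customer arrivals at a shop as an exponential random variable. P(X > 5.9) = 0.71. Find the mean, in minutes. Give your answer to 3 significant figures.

17.2

e^(−λ·5.9) = 0.71 ⇒ λ = −ln(0.71)/5.9 = 0.0580492.
Mean = 1/λ = 17.2268 minutes.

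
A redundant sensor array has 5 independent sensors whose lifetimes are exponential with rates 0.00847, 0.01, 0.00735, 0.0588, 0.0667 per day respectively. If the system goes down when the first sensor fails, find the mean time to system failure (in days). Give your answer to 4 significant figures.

The time to first failure is exponential with rate Σλ = 0.00847 + 0.01 + 0.00735 + 0.0588 + 0.0667 = 0.15132.
E[min] = 1/Σλ = 1/0.15132 = 6.60851 days.

6.609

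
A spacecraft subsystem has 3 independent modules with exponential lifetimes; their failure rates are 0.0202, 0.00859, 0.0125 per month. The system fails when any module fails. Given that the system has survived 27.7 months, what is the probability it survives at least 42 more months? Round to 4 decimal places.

0.1765

Time to first failure ~ Exp(Σλ) with Σλ = 0.04129.
By memorylessness, P(T > 27.7+42 | T > 27.7) = P(T > 42) = e^(−0.04129·42) ≈ 0.1765.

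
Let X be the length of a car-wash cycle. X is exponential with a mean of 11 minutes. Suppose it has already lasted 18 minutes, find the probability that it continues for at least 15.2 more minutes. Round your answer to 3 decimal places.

0.251

The rate is λ = 1/11 = 0.0909091 per minute.
The exponential is memoryless, so the remaining time is again Exp(λ): the condition X > 18 is irrelevant.
P(X > 15.2) = e^(−1.3818) ≈ 0.251.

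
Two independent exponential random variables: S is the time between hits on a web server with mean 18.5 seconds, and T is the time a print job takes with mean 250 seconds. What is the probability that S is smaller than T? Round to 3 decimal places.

λ_1 = 1/18.5 = 0.0540541, λ_2 = 1/250 = 0.004.
For independent exponentials, P(S < T) = λ_1/(λ_1+λ_2) = 0.0540541/0.0580541 ≈ 0.931.

0.931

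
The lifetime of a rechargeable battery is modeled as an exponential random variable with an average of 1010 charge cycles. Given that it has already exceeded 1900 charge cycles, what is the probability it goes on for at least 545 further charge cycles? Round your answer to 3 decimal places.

0.583

The rate is λ = 1/1010 = 0.000990099 per charge cycle.
The exponential is memoryless, so the remaining time is again Exp(λ): the condition X > 1900 is irrelevant.
P(X > 545) = e^(−0.5396) ≈ 0.583.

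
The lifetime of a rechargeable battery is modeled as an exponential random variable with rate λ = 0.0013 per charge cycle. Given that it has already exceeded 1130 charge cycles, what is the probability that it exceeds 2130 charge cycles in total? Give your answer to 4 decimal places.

0.2725

By the memoryless property, P(X > 1130+1000 | X > 1130) = P(X > 1000).
P(X > 1000) = e^(−1.3) ≈ 0.2725.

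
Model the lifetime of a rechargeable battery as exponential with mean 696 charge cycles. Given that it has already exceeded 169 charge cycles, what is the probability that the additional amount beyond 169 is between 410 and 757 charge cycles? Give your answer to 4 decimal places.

The rate is λ = 1/696 = 0.00143678 per charge cycle.
Memoryless: the residual past 169 is again Exp(λ).
P(410 < residual < 757) = e^(−λ·410) − e^(−λ·757) = 0.55484 − 0.33701 ≈ 0.2178.

0.2178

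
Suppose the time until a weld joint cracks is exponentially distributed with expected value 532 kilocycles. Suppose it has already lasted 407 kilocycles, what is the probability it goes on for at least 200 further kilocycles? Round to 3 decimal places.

0.687

The rate is λ = 1/532 = 0.0018797 per kilocycle.
P(X > s+t | X > s) = e^(−λ(s+t))/e^(−λs) = e^(−λt), independent of s = 407.
P(X > 200) = e^(−0.37594) ≈ 0.687.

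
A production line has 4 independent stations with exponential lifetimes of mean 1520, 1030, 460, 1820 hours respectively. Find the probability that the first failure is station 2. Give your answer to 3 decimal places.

Rates: λ_i = 1/mean_i → 0.000657895, 0.000970874, 0.00217391, 0.000549451; Σλ = 0.00435213.
P(station 2 first) = λ_2/Σλ = 0.000970874/0.00435213 ≈ 0.223.

0.223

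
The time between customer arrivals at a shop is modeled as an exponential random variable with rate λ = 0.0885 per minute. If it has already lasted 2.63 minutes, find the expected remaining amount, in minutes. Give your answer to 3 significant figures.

By memorylessness, the remaining amount past any threshold is again Exp(λ) with mean 1/λ = 11.2994 minutes.

11.3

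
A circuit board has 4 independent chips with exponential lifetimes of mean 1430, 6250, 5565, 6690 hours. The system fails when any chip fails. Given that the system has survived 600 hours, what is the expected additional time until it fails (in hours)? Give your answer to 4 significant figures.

841.4

First-failure rate Σλ = 1/1430 + 1/6250 + 1/5565 + 1/6690 = 0.00118847.
By memorylessness the expected residual is 1/Σλ = 841.417 hours, regardless of the 600 already elapsed.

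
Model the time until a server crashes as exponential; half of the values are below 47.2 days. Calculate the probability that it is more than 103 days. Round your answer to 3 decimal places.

0.220

For an exponential, median = ln(2)/λ, so λ = ln 2 / 47.2 = 0.0146853 per day.
P(X > 103) = e^(−λ·103) = e^(−1.5126) ≈ 0.220.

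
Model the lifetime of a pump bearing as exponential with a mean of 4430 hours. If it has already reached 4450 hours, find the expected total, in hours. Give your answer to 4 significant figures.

The rate is λ = 1/4430 = 0.000225734 per hour.
By memorylessness, E[X | X > 4450] = 4450 + 1/λ = 4450 + 4430 = 8880 hours.

8880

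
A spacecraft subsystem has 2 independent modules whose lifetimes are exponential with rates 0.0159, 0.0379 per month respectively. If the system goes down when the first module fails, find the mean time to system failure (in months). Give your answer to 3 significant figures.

The time to first failure is exponential with rate Σλ = 0.0159 + 0.0379 = 0.0538.
E[min] = 1/Σλ = 1/0.0538 = 18.5874 months.

18.6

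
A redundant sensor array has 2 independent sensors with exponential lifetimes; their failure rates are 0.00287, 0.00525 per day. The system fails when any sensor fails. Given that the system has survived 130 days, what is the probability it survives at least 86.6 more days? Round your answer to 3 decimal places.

Time to first failure ~ Exp(Σλ) with Σλ = 0.00812.
By memorylessness, P(T > 130+86.6 | T > 130) = P(T > 86.6) = e^(−0.00812·86.6) ≈ 0.495.

0.495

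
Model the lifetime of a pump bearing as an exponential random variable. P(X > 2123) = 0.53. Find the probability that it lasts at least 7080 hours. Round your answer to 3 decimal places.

e^(−λ·2123) = 0.53 ⇒ λ = −ln(0.53)/2123 = 0.000299048.
P(X > 7080) = e^(−0.000299048·7080) = e^(−2.1173) ≈ 0.120.

0.120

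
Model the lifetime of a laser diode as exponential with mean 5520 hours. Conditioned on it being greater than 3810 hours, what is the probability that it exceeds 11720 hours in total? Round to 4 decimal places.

The rate is λ = 1/5520 = 0.000181159 per hour.
By the memoryless property, P(X > 3810+7910 | X > 3810) = P(X > 7910).
P(X > 7910) = e^(−1.433) ≈ 0.2386.

0.2386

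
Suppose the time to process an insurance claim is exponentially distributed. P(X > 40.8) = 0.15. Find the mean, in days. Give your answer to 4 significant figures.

21.51

e^(−λ·40.8) = 0.15 ⇒ λ = −ln(0.15)/40.8 = 0.046498.
Mean = 1/λ = 21.5063 days.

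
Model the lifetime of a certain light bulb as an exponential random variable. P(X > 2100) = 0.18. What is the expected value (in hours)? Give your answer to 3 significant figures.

1220

e^(−λ·2100) = 0.18 ⇒ λ = −ln(0.18)/2100 = 0.000816571.
Mean = 1/λ = 1224.63 hours.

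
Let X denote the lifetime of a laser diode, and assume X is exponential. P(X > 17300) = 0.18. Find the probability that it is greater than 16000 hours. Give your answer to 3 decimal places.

e^(−λ·17300) = 0.18 ⇒ λ = −ln(0.18)/17300 = 0.0000991213.
P(X > 16000) = e^(−0.0000991213·16000) = e^(−1.5859) ≈ 0.205.

0.205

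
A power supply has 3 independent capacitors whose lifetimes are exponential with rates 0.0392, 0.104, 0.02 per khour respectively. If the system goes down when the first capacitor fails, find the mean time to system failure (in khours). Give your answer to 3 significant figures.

The time to first failure is exponential with rate Σλ = 0.0392 + 0.104 + 0.02 = 0.1632.
E[min] = 1/Σλ = 1/0.1632 = 6.12745 khours.

6.13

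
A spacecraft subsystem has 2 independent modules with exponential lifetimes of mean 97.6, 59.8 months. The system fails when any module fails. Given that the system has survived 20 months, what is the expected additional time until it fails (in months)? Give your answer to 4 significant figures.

37.08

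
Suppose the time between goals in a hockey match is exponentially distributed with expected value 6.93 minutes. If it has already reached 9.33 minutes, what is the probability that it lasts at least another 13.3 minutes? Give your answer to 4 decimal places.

0.1467

The rate is λ = 1/6.93 = 0.1443 per minute.
P(X > s+t | X > s) = e^(−λ(s+t))/e^(−λs) = e^(−λt), independent of s = 9.33.
P(X > 13.3) = e^(−1.9192) ≈ 0.1467.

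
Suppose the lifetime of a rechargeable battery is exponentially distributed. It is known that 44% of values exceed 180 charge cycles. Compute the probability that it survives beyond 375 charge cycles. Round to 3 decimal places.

e^(−λ·180) = 0.44 ⇒ λ = −ln(0.44)/180 = 0.004561.
P(X > 375) = e^(−0.004561·375) = e^(−1.7104) ≈ 0.181.

0.181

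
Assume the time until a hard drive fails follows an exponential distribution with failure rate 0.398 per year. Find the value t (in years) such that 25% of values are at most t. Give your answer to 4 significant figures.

0.7228

Set 1 − e^(−λt) = 0.25, so t = −ln(0.75)/λ = 0.28768/0.398 ≈ 0.722819 years.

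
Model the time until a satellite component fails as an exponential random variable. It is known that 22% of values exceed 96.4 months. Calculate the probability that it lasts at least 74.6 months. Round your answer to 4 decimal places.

0.3098

e^(−λ·96.4) = 0.22 ⇒ λ = −ln(0.22)/96.4 = 0.0157067.
P(X > 74.6) = e^(−0.0157067·74.6) = e^(−1.1717) ≈ 0.3098.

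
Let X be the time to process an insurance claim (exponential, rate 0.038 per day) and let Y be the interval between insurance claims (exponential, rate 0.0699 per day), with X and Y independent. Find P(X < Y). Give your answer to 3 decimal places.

λ_1 = 0.038, λ_2 = 0.0699.
For independent exponentials, P(X < Y) = λ_1/(λ_1+λ_2) = 0.038/0.1079 ≈ 0.352.

0.352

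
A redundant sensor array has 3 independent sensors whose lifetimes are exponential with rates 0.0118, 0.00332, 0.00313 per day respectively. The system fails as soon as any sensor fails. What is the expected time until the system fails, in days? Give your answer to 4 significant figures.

The time to first failure is exponential with rate Σλ = 0.0118 + 0.00332 + 0.00313 = 0.01825.
E[min] = 1/Σλ = 1/0.01825 = 54.7945 days.

54.79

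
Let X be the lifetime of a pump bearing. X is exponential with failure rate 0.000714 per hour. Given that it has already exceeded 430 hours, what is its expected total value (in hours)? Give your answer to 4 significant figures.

1831

By memorylessness, E[X | X > 430] = 430 + 1/λ = 430 + 1400.56 = 1830.56 hours.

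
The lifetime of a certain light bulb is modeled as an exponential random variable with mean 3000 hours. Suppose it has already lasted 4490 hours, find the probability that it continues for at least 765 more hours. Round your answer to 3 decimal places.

0.775

The rate is λ = 1/3000 = 0.000333333 per hour.
By the memoryless property, P(X > 4490+765 | X > 4490) = P(X > 765).
P(X > 765) = e^(−0.255) ≈ 0.775.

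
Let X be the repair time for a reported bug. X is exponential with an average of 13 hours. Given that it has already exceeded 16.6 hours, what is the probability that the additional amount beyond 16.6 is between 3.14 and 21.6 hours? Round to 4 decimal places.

0.5956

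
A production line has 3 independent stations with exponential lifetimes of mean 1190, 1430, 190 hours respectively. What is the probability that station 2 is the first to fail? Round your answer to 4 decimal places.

0.1028

Rates: λ_i = 1/mean_i → 0.000840336, 0.000699301, 0.00526316; Σλ = 0.00680279.
P(station 2 first) = λ_2/Σλ = 0.000699301/0.00680279 ≈ 0.1028.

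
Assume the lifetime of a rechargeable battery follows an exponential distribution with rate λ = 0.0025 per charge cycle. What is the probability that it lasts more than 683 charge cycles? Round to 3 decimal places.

0.181

P(X > 683) = e^(−λ·683) = e^(−1.7075) ≈ 0.181.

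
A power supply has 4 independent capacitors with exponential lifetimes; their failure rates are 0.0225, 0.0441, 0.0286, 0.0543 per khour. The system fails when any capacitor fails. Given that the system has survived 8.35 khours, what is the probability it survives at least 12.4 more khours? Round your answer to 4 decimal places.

Time to first failure ~ Exp(Σλ) with Σλ = 0.1495.
By memorylessness, P(T > 8.35+12.4 | T > 8.35) = P(T > 12.4) = e^(−0.1495·12.4) ≈ 0.1566.

0.1566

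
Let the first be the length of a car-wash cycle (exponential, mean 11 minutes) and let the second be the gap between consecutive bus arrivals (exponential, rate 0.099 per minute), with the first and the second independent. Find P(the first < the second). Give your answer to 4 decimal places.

0.4787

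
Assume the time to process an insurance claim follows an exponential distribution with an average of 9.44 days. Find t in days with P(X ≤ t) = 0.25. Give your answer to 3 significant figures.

2.72

The rate is λ = 1/9.44 = 0.105932 per day.
Set 1 − e^(−λt) = 0.25, so t = −ln(0.75)/λ = 0.28768/0.105932 ≈ 2.71572 days.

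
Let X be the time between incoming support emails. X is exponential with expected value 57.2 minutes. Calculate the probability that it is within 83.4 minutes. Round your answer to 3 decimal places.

The rate is λ = 1/57.2 = 0.0174825 per minute.
P(X ≤ 83.4) = 1 − e^(−λ·83.4) = 1 − e^(−1.458) ≈ 0.767.

0.767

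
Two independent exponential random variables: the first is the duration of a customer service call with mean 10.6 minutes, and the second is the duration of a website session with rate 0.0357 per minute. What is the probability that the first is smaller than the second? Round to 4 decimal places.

0.7255

λ_1 = 1/10.6 = 0.0943396, λ_2 = 0.0357.
For independent exponentials, P(the first < the second) = λ_1/(λ_1+λ_2) = 0.0943396/0.13004 ≈ 0.7255.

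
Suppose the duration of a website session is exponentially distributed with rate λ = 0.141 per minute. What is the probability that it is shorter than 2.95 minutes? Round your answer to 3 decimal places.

P(X ≤ 2.95) = 1 − e^(−λ·2.95) = 1 − e^(−0.41595) ≈ 0.340.

0.340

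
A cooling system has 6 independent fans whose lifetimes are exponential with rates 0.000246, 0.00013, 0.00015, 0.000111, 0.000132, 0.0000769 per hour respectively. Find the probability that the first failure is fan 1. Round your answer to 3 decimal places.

The time to first failure is exponential with rate Σλ = 0.000246 + 0.00013 + 0.00015 + 0.000111 + 0.000132 + 0.0000769 = 0.0008459.
P(fan 1 first) = λ_1/Σλ = 0.000246/0.0008459 ≈ 0.291.

0.291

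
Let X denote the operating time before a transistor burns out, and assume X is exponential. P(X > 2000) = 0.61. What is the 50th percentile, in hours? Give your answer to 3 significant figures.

2800

e^(−λ·2000) = 0.61 ⇒ λ = −ln(0.61)/2000 = 0.000247148.
50th percentile: 1 − e^(−λt) = 0.5, t = −ln(0.5)/λ = 2804.58 hours.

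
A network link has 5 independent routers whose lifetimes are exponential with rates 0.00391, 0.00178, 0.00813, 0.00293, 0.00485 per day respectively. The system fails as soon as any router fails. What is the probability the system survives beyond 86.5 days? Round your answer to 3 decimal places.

0.154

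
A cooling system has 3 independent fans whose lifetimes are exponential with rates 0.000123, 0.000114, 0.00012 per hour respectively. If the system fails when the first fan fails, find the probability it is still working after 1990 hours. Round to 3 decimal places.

The time to first failure is exponential with rate Σλ = 0.000123 + 0.000114 + 0.00012 = 0.000357.
P(min > 1990) = e^(−0.000357·1990) = e^(−0.71043) ≈ 0.491.

0.491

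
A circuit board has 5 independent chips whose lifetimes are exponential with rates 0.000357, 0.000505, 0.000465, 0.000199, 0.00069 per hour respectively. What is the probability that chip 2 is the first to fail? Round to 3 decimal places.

The time to first failure is exponential with rate Σλ = 0.000357 + 0.000505 + 0.000465 + 0.000199 + 0.00069 = 0.002216.
P(chip 2 first) = λ_2/Σλ = 0.000505/0.002216 ≈ 0.228.

0.228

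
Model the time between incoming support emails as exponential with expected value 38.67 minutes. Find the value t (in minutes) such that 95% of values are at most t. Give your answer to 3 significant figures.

The rate is λ = 1/38.67 = 0.0258598 per minute.
Set 1 − e^(−λt) = 0.95, so t = −ln(0.05)/λ = 2.9957/0.0258598 ≈ 115.845 minutes.

116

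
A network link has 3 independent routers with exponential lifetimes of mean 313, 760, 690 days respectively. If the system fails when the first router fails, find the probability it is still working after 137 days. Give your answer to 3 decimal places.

The first failure time is exponential with rate Σλ_i = 1/313 + 1/760 + 1/690 = 0.00595995 per day.
P(min > 137) = e^(−0.00595995·137) = e^(−0.81651) ≈ 0.442.

0.442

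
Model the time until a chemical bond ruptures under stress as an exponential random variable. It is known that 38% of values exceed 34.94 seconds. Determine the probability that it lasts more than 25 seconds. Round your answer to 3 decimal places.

0.500

e^(−λ·34.94) = 0.38 ⇒ λ = −ln(0.38)/34.94 = 0.0276927.
P(X > 25) = e^(−0.0276927·25) = e^(−0.69232) ≈ 0.500.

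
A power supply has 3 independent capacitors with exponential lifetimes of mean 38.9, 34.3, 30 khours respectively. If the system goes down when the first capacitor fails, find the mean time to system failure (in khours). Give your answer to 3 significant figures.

The first failure time is exponential with rate Σλ_i = 1/38.9 + 1/34.3 + 1/30 = 0.0881948 per khour.
E[min] = 1/Σλ = 1/0.0881948 = 11.3385 khours.

11.3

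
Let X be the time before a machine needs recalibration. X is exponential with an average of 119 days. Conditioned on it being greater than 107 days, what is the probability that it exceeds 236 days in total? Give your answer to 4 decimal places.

0.3382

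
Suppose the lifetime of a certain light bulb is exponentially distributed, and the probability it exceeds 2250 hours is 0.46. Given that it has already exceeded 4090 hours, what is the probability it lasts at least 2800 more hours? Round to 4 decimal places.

From e^(−λ·2250) = 0.46, λ = −ln(0.46)/2250 = 0.000345124.
Memoryless: P(X > 4090+2800 | X > 4090) = P(X > 2800) = e^(−0.000345124·2800) ≈ 0.3805.

0.3805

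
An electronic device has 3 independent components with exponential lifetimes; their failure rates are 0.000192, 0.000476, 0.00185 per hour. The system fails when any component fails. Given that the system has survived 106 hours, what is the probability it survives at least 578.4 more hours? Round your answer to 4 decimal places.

0.2331

Time to first failure ~ Exp(Σλ) with Σλ = 0.002518.
By memorylessness, P(T > 106+578.4 | T > 106) = P(T > 578.4) = e^(−0.002518·578.4) ≈ 0.2331.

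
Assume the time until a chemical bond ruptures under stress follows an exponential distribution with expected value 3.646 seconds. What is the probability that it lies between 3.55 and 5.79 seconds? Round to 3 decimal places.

The rate is λ = 1/3.646 = 0.274273 per second.
P(3.55 < X < 5.79) = e^(−λ·3.55) − e^(−λ·5.79) = 0.37769 − 0.20433 ≈ 0.173.

0.173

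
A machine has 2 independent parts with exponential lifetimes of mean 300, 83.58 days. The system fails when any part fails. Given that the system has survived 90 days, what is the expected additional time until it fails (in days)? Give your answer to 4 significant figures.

65.37

First-failure rate Σλ = 1/300 + 1/83.58 = 0.0152979.
By memorylessness the expected residual is 1/Σλ = 65.3684 days, regardless of the 90 already elapsed.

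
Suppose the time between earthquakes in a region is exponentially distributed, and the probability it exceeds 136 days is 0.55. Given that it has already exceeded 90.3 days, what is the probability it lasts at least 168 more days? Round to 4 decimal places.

From e^(−λ·136) = 0.55, λ = −ln(0.55)/136 = 0.00439586.
Memoryless: P(X > 90.3+168 | X > 90.3) = P(X > 168) = e^(−0.00439586·168) ≈ 0.4778.

0.4778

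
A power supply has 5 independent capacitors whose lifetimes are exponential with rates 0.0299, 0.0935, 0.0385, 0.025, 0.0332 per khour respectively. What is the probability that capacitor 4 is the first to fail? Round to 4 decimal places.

0.1136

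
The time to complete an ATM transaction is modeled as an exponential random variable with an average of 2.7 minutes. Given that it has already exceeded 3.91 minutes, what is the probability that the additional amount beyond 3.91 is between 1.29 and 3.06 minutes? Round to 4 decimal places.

0.2982

The rate is λ = 1/2.7 = 0.37037 per minute.
Memoryless: the residual past 3.91 is again Exp(λ).
P(1.29 < residual < 3.06) = e^(−λ·1.29) − e^(−λ·3.06) = 0.62016 − 0.32196 ≈ 0.2982.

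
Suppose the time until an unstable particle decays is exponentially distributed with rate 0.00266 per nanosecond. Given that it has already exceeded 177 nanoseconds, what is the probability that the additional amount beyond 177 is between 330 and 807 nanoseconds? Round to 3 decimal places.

0.299

Memoryless: the residual past 177 is again Exp(λ).
P(330 < residual < 807) = e^(−λ·330) − e^(−λ·807) = 0.41570 − 0.11688 ≈ 0.299.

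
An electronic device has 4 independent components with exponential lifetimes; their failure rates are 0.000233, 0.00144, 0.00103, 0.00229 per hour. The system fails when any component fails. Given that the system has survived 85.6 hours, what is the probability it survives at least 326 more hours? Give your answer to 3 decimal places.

Time to first failure ~ Exp(Σλ) with Σλ = 0.004993.
By memorylessness, P(T > 85.6+326 | T > 85.6) = P(T > 326) = e^(−0.004993·326) ≈ 0.196.

0.196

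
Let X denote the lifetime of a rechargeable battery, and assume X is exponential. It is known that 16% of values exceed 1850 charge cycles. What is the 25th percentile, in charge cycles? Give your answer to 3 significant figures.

290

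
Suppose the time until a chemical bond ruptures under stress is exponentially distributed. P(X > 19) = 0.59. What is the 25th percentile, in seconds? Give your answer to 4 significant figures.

10.36

e^(−λ·19) = 0.59 ⇒ λ = −ln(0.59)/19 = 0.0277701.
25th percentile: 1 − e^(−λt) = 0.25, t = −ln(0.75)/λ = 10.3594 seconds.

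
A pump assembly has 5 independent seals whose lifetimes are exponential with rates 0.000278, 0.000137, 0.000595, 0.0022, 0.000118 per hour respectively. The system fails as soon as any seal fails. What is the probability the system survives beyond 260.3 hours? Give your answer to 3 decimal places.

The time to first failure is exponential with rate Σλ = 0.000278 + 0.000137 + 0.000595 + 0.0022 + 0.000118 = 0.003328.
P(min > 260.3) = e^(−0.003328·260.3) = e^(−0.86628) ≈ 0.421.

0.421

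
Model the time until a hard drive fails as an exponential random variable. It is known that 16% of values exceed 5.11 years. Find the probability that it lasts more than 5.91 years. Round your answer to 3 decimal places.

0.120

e^(−λ·5.11) = 0.16 ⇒ λ = −ln(0.16)/5.11 = 0.358627.
P(X > 5.91) = e^(−0.358627·5.91) = e^(−2.1195) ≈ 0.120.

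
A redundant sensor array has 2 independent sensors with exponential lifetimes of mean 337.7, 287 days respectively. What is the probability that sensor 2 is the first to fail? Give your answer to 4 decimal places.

Rates: λ_i = 1/mean_i → 0.00296121, 0.00348432; Σλ = 0.00644553.
P(sensor 2 first) = λ_2/Σλ = 0.00348432/0.00644553 ≈ 0.5406.

0.5406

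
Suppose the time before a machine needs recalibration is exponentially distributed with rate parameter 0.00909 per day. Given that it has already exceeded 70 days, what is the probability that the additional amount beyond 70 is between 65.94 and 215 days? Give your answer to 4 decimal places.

0.4075

Memoryless: the residual past 70 is again Exp(λ).
P(65.94 < residual < 215) = e^(−λ·65.94) − e^(−λ·215) = 0.54914 − 0.14166 ≈ 0.4075.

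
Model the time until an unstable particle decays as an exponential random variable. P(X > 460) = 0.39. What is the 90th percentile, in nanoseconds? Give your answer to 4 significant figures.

1125

e^(−λ·460) = 0.39 ⇒ λ = −ln(0.39)/460 = 0.00204698.
90th percentile: 1 − e^(−λt) = 0.9, t = −ln(0.1)/λ = 1124.87 nanoseconds.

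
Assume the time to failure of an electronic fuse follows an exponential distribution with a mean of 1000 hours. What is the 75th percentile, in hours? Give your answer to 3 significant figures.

The rate is λ = 1/1000 = 0.001 per hour.
Set 1 − e^(−λt) = 0.75, so t = −ln(0.25)/λ = 1.3863/0.001 ≈ 1386.29 hours.

1390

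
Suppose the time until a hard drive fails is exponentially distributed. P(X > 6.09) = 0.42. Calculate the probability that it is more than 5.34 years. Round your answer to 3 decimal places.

0.467

e^(−λ·6.09) = 0.42 ⇒ λ = −ln(0.42)/6.09 = 0.142447.
P(X > 5.34) = e^(−0.142447·5.34) = e^(−0.76067) ≈ 0.467.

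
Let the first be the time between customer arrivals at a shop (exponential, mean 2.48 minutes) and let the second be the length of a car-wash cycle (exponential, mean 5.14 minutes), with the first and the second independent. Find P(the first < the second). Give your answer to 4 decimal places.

λ_1 = 1/2.48 = 0.403226, λ_2 = 1/5.14 = 0.194553.
For independent exponentials, P(the first < the second) = λ_1/(λ_1+λ_2) = 0.403226/0.597778 ≈ 0.6745.

0.6745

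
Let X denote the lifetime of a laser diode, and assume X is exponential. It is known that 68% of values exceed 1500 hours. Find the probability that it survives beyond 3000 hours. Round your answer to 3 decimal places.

e^(−λ·1500) = 0.68 ⇒ λ = −ln(0.68)/1500 = 0.000257108.
P(X > 3000) = e^(−0.000257108·3000) = e^(−0.77132) ≈ 0.462.

0.462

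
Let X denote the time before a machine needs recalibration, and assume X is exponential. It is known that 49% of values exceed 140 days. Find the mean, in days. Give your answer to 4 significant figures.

196.3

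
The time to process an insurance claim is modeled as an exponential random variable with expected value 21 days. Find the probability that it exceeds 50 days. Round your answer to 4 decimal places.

The rate is λ = 1/21 = 0.047619 per day.
P(X > 50) = e^(−λ·50) = e^(−2.381) ≈ 0.0925.

0.0925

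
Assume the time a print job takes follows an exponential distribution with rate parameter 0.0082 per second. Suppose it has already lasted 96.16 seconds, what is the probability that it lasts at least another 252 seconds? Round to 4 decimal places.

The exponential is memoryless, so the remaining time is again Exp(λ): the condition X > 96.16 is irrelevant.
P(X > 252) = e^(−2.0664) ≈ 0.1266.

0.1266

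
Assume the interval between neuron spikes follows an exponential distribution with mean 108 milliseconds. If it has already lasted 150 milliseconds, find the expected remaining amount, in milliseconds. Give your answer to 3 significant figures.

108

The rate is λ = 1/108 = 0.00925926 per millisecond.
By memorylessness, the remaining amount past any threshold is again Exp(λ) with mean 1/λ = 108 milliseconds.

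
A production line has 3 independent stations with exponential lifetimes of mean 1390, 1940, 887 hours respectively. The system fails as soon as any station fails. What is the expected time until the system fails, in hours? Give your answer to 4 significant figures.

423.3

The first failure time is exponential with rate Σλ_i = 1/1390 + 1/1940 + 1/887 = 0.00236228 per hour.
E[min] = 1/Σλ = 1/0.00236228 = 423.319 hours.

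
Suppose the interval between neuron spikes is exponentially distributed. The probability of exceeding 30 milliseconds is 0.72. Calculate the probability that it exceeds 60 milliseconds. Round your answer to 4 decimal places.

e^(−λ·30) = 0.72 ⇒ λ = −ln(0.72)/30 = 0.0109501.
P(X > 60) = e^(−0.0109501·60) = e^(−0.65701) ≈ 0.5184.

0.5184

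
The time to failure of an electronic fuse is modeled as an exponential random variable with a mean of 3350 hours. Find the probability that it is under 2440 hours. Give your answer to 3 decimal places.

The rate is λ = 1/3350 = 0.000298507 per hour.
P(X ≤ 2440) = 1 − e^(−λ·2440) = 1 − e^(−0.72836) ≈ 0.517.

0.517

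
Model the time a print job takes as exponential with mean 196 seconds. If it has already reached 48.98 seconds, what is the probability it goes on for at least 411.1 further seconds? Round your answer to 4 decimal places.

The rate is λ = 1/196 = 0.00510204 per second.
By the memoryless property, P(X > 48.98+411.1 | X > 48.98) = P(X > 411.1).
P(X > 411.1) = e^(−2.0974) ≈ 0.1228.

0.1228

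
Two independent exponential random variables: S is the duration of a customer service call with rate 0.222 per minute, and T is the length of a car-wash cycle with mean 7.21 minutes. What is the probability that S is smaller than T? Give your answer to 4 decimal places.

0.6155

λ_1 = 0.222, λ_2 = 1/7.21 = 0.138696.
For independent exponentials, P(S < T) = λ_1/(λ_1+λ_2) = 0.222/0.360696 ≈ 0.6155.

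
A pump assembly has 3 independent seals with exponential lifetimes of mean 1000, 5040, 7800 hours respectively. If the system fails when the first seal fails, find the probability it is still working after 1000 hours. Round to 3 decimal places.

The first failure time is exponential with rate Σλ_i = 1/1000 + 1/5040 + 1/7800 = 0.00132662 per hour.
P(min > 1000) = e^(−0.00132662·1000) = e^(−1.3266) ≈ 0.265.

0.265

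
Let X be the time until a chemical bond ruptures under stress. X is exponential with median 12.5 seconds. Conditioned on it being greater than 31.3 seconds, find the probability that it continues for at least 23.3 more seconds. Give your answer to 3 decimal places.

0.275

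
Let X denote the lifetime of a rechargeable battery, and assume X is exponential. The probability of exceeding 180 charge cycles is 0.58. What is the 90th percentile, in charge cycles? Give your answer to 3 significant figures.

e^(−λ·180) = 0.58 ⇒ λ = −ln(0.58)/180 = 0.00302626.
90th percentile: 1 − e^(−λt) = 0.9, t = −ln(0.1)/λ = 760.868 charge cycles.

761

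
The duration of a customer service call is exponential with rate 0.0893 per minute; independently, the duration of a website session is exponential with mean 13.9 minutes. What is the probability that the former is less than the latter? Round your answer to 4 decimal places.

0.5538

λ_1 = 0.0893, λ_2 = 1/13.9 = 0.0719424.
For independent exponentials, P(the former < the latter) = λ_1/(λ_1+λ_2) = 0.0893/0.161242 ≈ 0.5538.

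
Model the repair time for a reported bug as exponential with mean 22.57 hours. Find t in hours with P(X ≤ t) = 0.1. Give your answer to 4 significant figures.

2.378

The rate is λ = 1/22.57 = 0.0443066 per hour.
Set 1 − e^(−λt) = 0.1, so t = −ln(0.9)/λ = 0.10536/0.0443066 ≈ 2.37799 hours.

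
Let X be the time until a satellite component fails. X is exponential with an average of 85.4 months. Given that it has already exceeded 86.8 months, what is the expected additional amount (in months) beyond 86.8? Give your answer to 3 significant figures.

85.4

The rate is λ = 1/85.4 = 0.0117096 per month.
By memorylessness, the remaining amount past any threshold is again Exp(λ) with mean 1/λ = 85.4 months.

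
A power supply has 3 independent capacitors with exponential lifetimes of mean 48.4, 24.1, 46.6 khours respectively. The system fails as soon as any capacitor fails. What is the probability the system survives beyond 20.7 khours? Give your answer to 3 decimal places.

The first failure time is exponential with rate Σλ_i = 1/48.4 + 1/24.1 + 1/46.6 = 0.0836142 per khour.
P(min > 20.7) = e^(−0.0836142·20.7) = e^(−1.7308) ≈ 0.177.

0.177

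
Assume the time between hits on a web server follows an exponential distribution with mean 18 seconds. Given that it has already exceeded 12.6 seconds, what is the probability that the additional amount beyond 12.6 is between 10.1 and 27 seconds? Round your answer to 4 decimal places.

0.3474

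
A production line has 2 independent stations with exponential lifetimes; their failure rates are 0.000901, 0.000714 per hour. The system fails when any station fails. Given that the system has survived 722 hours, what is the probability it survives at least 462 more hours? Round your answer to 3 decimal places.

0.474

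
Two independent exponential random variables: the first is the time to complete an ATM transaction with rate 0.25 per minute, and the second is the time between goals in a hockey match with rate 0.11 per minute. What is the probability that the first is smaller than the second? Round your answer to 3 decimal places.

λ_1 = 0.25, λ_2 = 0.11.
For independent exponentials, P(the first < the second) = λ_1/(λ_1+λ_2) = 0.25/0.36 ≈ 0.694.

0.694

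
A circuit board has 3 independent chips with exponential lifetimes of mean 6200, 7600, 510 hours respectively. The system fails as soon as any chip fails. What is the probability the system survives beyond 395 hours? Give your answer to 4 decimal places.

0.4106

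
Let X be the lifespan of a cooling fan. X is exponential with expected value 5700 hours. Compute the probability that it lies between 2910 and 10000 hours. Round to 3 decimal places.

0.427

The rate is λ = 1/5700 = 0.000175439 per hour.
P(2910 < X < 10000) = e^(−λ·2910) − e^(−λ·10000) = 0.60018 − 0.17301 ≈ 0.427.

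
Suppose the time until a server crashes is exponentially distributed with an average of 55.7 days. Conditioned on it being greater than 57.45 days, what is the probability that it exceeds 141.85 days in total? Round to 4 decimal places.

0.2198

The rate is λ = 1/55.7 = 0.0179533 per day.
P(X > s+t | X > s) = e^(−λ(s+t))/e^(−λs) = e^(−λt), independent of s = 57.45.
P(X > 84.4) = e^(−1.5153) ≈ 0.2198.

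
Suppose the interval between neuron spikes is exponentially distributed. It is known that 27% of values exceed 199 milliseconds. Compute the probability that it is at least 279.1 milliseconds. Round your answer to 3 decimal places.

0.159

e^(−λ·199) = 0.27 ⇒ λ = −ln(0.27)/199 = 0.00657956.
P(X > 279.1) = e^(−0.00657956·279.1) = e^(−1.8364) ≈ 0.159.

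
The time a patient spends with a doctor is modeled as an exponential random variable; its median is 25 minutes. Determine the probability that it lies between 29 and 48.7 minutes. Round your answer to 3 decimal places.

For an exponential, median = ln(2)/λ, so λ = ln 2 / 25 = 0.0277259 per minute.
P(29 < X < 48.7) = e^(−λ·29) − e^(−λ·48.7) = 0.44751 − 0.25918 ≈ 0.188.

0.188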